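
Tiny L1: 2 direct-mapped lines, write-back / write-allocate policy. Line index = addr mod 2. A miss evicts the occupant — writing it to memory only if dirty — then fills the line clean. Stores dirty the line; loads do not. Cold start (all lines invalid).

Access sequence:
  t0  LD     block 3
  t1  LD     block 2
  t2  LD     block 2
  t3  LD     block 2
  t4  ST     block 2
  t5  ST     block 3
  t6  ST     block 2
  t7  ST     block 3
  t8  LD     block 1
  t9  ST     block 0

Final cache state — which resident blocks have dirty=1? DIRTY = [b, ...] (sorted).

DIRTY = [0]

  0 | R B3 → L1 miss [-]
  1 | R B2 → L0 miss [-]
  2 | R B2 → L0 hit [-]
  3 | R B2 → L0 hit [-]
  4 | W B2 → L0 hit [D]
  5 | W B3 → L1 hit [D]
  6 | W B2 → L0 hit [D]
  7 | W B3 → L1 hit [D]
  8 | R B1 → L1 miss wb→B3 [-]
  9 | W B0 → L0 miss wb→B2 [D]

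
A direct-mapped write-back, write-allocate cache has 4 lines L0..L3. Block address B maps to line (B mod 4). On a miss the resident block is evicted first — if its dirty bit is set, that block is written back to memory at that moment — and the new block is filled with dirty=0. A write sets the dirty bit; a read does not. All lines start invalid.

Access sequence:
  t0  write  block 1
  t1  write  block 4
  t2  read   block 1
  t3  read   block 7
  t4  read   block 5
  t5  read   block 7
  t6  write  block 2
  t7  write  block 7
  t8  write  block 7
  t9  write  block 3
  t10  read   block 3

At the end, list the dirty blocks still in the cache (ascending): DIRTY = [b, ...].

0: W B1 -> L1 miss  d=D]
1: W B4 -> L0 miss  d=D]
2: R B1 -> L1 hit  d=D]
3: R B7 -> L3 miss  d=-]
4: R B5 -> L1 miss wb->B1  d=-]
5: R B7 -> L3 hit  d=-]
6: W B2 -> L2 miss  d=D]
7: W B7 -> L3 hit  d=D]
8: W B7 -> L3 hit  d=D]
9: W B3 -> L3 miss wb->B7  d=D]
10: R B3 -> L3 hit  d=D]

DIRTY = [2, 3, 4]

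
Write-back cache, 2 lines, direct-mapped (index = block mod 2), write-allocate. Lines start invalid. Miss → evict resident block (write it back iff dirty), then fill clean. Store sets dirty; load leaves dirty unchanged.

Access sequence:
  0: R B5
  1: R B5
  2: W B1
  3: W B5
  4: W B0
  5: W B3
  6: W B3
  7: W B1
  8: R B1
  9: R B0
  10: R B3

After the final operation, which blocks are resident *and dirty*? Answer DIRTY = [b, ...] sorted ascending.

  0 | R B5 → L1 miss [-]
  1 | R B5 → L1 hit [-]
  2 | W B1 → L1 miss [D]
  3 | W B5 → L1 miss wb→B1 [D]
  4 | W B0 → L0 miss [D]
  5 | W B3 → L1 miss wb→B5 [D]
  6 | W B3 → L1 hit [D]
  7 | W B1 → L1 miss wb→B3 [D]
  8 | R B1 → L1 hit [D]
  9 | R B0 → L0 hit [D]
  10 | R B3 → L1 miss wb→B1 [-]

DIRTY = [0]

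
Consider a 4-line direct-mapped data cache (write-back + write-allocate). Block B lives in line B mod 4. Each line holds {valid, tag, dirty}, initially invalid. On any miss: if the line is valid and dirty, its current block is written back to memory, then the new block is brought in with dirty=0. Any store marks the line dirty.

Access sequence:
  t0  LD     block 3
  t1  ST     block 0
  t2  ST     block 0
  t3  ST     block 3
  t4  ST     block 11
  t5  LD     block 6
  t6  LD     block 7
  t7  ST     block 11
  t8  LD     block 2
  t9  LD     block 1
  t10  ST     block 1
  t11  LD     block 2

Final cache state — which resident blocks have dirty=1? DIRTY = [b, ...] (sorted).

DIRTY = [0, 1, 11]

0: R B3 -> L3 miss  d=-]
1: W B0 -> L0 miss  d=D]
2: W B0 -> L0 hit  d=D]
3: W B3 -> L3 hit  d=D]
4: W B11 -> L3 miss wb->B3  d=D]
5: R B6 -> L2 miss  d=-]
6: R B7 -> L3 miss wb->B11  d=-]
7: W B11 -> L3 miss  d=D]
8: R B2 -> L2 miss  d=-]
9: R B1 -> L1 miss  d=-]
10: W B1 -> L1 hit  d=D]
11: R B2 -> L2 hit  d=-]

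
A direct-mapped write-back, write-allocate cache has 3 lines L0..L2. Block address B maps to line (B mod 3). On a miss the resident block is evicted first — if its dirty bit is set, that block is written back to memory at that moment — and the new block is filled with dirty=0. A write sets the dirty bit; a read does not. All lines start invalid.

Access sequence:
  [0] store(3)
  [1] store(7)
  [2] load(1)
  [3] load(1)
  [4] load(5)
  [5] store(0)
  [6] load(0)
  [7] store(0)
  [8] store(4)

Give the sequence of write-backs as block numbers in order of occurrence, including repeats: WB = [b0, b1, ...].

0: W B3 -> L0 miss  d=D]
1: W B7 -> L1 miss  d=D]
2: R B1 -> L1 miss wb->B7  d=-]
3: R B1 -> L1 hit  d=-]
4: R B5 -> L2 miss  d=-]
5: W B0 -> L0 miss wb->B3  d=D]
6: R B0 -> L0 hit  d=D]
7: W B0 -> L0 hit  d=D]
8: W B4 -> L1 miss  d=D]

WB = [7, 3]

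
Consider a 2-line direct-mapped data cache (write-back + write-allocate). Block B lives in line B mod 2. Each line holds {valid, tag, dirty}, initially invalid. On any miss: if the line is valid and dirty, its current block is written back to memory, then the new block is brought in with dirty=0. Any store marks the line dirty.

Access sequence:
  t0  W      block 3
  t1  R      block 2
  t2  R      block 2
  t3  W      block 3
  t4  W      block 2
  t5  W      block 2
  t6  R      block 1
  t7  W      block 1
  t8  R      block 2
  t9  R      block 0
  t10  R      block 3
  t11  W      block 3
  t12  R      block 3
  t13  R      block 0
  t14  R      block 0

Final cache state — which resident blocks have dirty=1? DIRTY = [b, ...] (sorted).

0: W B3 -> L1 miss  d=D]
1: R B2 -> L0 miss  d=-]
2: R B2 -> L0 hit  d=-]
3: W B3 -> L1 hit  d=D]
4: W B2 -> L0 hit  d=D]
5: W B2 -> L0 hit  d=D]
6: R B1 -> L1 miss wb->B3  d=-]
7: W B1 -> L1 hit  d=D]
8: R B2 -> L0 hit  d=D]
9: R B0 -> L0 miss wb->B2  d=-]
10: R B3 -> L1 miss wb->B1  d=-]
11: W B3 -> L1 hit  d=D]
12: R B3 -> L1 hit  d=D]
13: R B0 -> L0 hit  d=-]
14: R B0 -> L0 hit  d=-]

DIRTY = [3]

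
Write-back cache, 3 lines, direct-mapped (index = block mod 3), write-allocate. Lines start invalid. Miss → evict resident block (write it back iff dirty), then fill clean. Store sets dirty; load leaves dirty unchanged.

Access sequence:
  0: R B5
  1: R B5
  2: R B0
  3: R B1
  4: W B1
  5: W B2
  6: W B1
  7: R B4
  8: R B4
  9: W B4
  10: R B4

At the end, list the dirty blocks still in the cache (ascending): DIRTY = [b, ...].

DIRTY = [2, 4]

0: R B5 → L2 miss [-]
1: R B5 → L2 hit [-]
2: R B0 → L0 miss [-]
3: R B1 → L1 miss [-]
4: W B1 → L1 hit [D]
5: W B2 → L2 miss [D]
6: W B1 → L1 hit [D]
7: R B4 → L1 miss wb→B1 [-]
8: R B4 → L1 hit [-]
9: W B4 → L1 hit [D]
10: R B4 → L1 hit [D]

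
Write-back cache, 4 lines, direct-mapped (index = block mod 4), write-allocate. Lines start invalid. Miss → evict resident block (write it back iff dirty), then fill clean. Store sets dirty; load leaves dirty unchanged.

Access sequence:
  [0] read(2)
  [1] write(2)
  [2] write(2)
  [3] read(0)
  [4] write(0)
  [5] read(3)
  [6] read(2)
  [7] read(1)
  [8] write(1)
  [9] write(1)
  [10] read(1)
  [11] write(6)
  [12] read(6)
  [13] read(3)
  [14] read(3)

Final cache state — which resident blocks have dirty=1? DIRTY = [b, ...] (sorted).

0: R B2 → L2 miss [-]
1: W B2 → L2 hit [D]
2: W B2 → L2 hit [D]
3: R B0 → L0 miss [-]
4: W B0 → L0 hit [D]
5: R B3 → L3 miss [-]
6: R B2 → L2 hit [D]
7: R B1 → L1 miss [-]
8: W B1 → L1 hit [D]
9: W B1 → L1 hit [D]
10: R B1 → L1 hit [D]
11: W B6 → L2 miss wb→B2 [D]
12: R B6 → L2 hit [D]
13: R B3 → L3 hit [-]
14: R B3 → L3 hit [-]

DIRTY = [0, 1, 6]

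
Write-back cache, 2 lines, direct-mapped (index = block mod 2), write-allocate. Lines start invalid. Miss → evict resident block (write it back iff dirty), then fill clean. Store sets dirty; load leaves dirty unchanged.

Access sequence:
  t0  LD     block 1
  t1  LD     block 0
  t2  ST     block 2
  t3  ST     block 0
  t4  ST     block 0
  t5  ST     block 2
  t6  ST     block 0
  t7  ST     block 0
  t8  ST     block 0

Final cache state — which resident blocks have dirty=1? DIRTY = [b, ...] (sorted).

0: R B1 → L1 miss [-]
1: R B0 → L0 miss [-]
2: W B2 → L0 miss [D]
3: W B0 → L0 miss wb→B2 [D]
4: W B0 → L0 hit [D]
5: W B2 → L0 miss wb→B0 [D]
6: W B0 → L0 miss wb→B2 [D]
7: W B0 → L0 hit [D]
8: W B0 → L0 hit [D]

DIRTY = [0]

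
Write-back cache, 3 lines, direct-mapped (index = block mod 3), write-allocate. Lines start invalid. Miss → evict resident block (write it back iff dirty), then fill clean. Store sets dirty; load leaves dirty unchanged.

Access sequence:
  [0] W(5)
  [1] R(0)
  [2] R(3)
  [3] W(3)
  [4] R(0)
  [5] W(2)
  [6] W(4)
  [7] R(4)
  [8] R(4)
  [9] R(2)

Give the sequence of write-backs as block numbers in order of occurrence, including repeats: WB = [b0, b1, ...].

0: W B5 → L2 miss [D]
1: R B0 → L0 miss [-]
2: R B3 → L0 miss [-]
3: W B3 → L0 hit [D]
4: R B0 → L0 miss wb→B3 [-]
5: W B2 → L2 miss wb→B5 [D]
6: W B4 → L1 miss [D]
7: R B4 → L1 hit [D]
8: R B4 → L1 hit [D]
9: R B2 → L2 hit [D]

WB = [3, 5]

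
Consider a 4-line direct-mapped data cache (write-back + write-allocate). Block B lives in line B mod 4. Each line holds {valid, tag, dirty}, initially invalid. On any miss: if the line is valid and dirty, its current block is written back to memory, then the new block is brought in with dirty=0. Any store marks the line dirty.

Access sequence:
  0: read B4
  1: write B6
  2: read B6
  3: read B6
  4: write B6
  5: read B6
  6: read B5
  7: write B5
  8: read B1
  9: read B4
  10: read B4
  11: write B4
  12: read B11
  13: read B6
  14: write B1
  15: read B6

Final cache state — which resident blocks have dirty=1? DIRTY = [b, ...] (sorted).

DIRTY = [1, 4, 6]

  0 | R B4 → L0 miss [-]
  1 | W B6 → L2 miss [D]
  2 | R B6 → L2 hit [D]
  3 | R B6 → L2 hit [D]
  4 | W B6 → L2 hit [D]
  5 | R B6 → L2 hit [D]
  6 | R B5 → L1 miss [-]
  7 | W B5 → L1 hit [D]
  8 | R B1 → L1 miss wb→B5 [-]
  9 | R B4 → L0 hit [-]
  10 | R B4 → L0 hit [-]
  11 | W B4 → L0 hit [D]
  12 | R B11 → L3 miss [-]
  13 | R B6 → L2 hit [D]
  14 | W B1 → L1 hit [D]
  15 | R B6 → L2 hit [D]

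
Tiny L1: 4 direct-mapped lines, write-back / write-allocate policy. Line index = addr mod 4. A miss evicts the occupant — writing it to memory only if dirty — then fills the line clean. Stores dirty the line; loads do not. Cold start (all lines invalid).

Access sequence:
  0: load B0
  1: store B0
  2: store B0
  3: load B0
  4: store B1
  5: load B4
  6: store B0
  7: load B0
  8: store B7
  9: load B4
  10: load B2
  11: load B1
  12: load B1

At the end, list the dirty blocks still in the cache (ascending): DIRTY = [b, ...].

DIRTY = [1, 7]

0: R B0 → L0 miss [-]
1: W B0 → L0 hit [D]
2: W B0 → L0 hit [D]
3: R B0 → L0 hit [D]
4: W B1 → L1 miss [D]
5: R B4 → L0 miss wb→B0 [-]
6: W B0 → L0 miss [D]
7: R B0 → L0 hit [D]
8: W B7 → L3 miss [D]
9: R B4 → L0 miss wb→B0 [-]
10: R B2 → L2 miss [-]
11: R B1 → L1 hit [D]
12: R B1 → L1 hit [D]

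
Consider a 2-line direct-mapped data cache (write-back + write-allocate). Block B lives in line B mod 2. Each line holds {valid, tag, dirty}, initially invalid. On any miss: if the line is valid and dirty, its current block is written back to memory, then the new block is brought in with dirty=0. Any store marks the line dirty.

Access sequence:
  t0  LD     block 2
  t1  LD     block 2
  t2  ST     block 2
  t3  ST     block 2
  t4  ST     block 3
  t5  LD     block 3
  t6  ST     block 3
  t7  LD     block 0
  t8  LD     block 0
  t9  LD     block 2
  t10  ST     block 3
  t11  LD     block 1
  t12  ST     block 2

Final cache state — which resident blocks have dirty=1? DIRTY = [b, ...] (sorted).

0: R B2 -> L0 miss  d=-]
1: R B2 -> L0 hit  d=-]
2: W B2 -> L0 hit  d=D]
3: W B2 -> L0 hit  d=D]
4: W B3 -> L1 miss  d=D]
5: R B3 -> L1 hit  d=D]
6: W B3 -> L1 hit  d=D]
7: R B0 -> L0 miss wb->B2  d=-]
8: R B0 -> L0 hit  d=-]
9: R B2 -> L0 miss  d=-]
10: W B3 -> L1 hit  d=D]
11: R B1 -> L1 miss wb->B3  d=-]
12: W B2 -> L0 hit  d=D]

DIRTY = [2]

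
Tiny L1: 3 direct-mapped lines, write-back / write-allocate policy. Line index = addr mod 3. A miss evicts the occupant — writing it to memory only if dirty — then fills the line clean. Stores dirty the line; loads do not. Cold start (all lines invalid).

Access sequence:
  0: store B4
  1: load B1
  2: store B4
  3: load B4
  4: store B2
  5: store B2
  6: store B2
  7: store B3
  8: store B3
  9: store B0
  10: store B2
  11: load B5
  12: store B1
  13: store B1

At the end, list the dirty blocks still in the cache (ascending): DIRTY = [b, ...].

0: W B4 -> L1 miss  d=D]
1: R B1 -> L1 miss wb->B4  d=-]
2: W B4 -> L1 miss  d=D]
3: R B4 -> L1 hit  d=D]
4: W B2 -> L2 miss  d=D]
5: W B2 -> L2 hit  d=D]
6: W B2 -> L2 hit  d=D]
7: W B3 -> L0 miss  d=D]
8: W B3 -> L0 hit  d=D]
9: W B0 -> L0 miss wb->B3  d=D]
10: W B2 -> L2 hit  d=D]
11: R B5 -> L2 miss wb->B2  d=-]
12: W B1 -> L1 miss wb->B4  d=D]
13: W B1 -> L1 hit  d=D]

DIRTY = [0, 1]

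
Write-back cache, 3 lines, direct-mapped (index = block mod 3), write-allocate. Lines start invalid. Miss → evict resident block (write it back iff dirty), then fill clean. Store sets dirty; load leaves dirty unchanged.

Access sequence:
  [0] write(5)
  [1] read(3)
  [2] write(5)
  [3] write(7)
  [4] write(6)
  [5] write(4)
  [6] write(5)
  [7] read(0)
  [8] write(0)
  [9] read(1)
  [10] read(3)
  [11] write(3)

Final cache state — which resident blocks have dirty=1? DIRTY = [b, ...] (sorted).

  0 | W B5 → L2 miss [D]
  1 | R B3 → L0 miss [-]
  2 | W B5 → L2 hit [D]
  3 | W B7 → L1 miss [D]
  4 | W B6 → L0 miss [D]
  5 | W B4 → L1 miss wb→B7 [D]
  6 | W B5 → L2 hit [D]
  7 | R B0 → L0 miss wb→B6 [-]
  8 | W B0 → L0 hit [D]
  9 | R B1 → L1 miss wb→B4 [-]
  10 | R B3 → L0 miss wb→B0 [-]
  11 | W B3 → L0 hit [D]

DIRTY = [3, 5]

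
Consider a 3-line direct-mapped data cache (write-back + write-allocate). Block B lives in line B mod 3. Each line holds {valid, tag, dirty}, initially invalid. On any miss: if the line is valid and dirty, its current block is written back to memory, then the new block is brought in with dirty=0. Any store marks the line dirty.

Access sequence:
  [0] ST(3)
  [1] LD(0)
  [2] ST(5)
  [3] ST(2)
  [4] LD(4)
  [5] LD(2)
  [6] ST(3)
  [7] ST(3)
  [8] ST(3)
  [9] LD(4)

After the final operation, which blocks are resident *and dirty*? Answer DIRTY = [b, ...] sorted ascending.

DIRTY = [2, 3]

  0 | W B3 → L0 miss [D]
  1 | R B0 → L0 miss wb→B3 [-]
  2 | W B5 → L2 miss [D]
  3 | W B2 → L2 miss wb→B5 [D]
  4 | R B4 → L1 miss [-]
  5 | R B2 → L2 hit [D]
  6 | W B3 → L0 miss [D]
  7 | W B3 → L0 hit [D]
  8 | W B3 → L0 hit [D]
  9 | R B4 → L1 hit [-]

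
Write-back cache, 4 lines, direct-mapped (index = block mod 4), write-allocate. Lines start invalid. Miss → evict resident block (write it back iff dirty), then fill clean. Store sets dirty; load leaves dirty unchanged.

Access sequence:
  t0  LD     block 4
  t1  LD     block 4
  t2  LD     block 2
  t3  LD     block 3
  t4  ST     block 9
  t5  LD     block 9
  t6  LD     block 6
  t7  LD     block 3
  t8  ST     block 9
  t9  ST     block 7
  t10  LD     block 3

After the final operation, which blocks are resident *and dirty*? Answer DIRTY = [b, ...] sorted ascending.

DIRTY = [9]

0: R B4 → L0 miss [-]
1: R B4 → L0 hit [-]
2: R B2 → L2 miss [-]
3: R B3 → L3 miss [-]
4: W B9 → L1 miss [D]
5: R B9 → L1 hit [D]
6: R B6 → L2 miss [-]
7: R B3 → L3 hit [-]
8: W B9 → L1 hit [D]
9: W B7 → L3 miss [D]
10: R B3 → L3 miss wb→B7 [-]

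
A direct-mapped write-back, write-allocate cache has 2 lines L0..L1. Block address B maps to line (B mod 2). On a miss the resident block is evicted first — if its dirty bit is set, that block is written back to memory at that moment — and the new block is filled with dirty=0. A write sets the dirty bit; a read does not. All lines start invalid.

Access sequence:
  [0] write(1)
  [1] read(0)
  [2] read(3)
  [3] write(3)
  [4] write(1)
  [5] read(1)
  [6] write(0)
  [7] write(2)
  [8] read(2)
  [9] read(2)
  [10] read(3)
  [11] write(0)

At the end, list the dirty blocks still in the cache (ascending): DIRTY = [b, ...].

DIRTY = [0]

0: W B1 -> L1 miss  d=D]
1: R B0 -> L0 miss  d=-]
2: R B3 -> L1 miss wb->B1  d=-]
3: W B3 -> L1 hit  d=D]
4: W B1 -> L1 miss wb->B3  d=D]
5: R B1 -> L1 hit  d=D]
6: W B0 -> L0 hit  d=D]
7: W B2 -> L0 miss wb->B0  d=D]
8: R B2 -> L0 hit  d=D]
9: R B2 -> L0 hit  d=D]
10: R B3 -> L1 miss wb->B1  d=-]
11: W B0 -> L0 miss wb->B2  d=D]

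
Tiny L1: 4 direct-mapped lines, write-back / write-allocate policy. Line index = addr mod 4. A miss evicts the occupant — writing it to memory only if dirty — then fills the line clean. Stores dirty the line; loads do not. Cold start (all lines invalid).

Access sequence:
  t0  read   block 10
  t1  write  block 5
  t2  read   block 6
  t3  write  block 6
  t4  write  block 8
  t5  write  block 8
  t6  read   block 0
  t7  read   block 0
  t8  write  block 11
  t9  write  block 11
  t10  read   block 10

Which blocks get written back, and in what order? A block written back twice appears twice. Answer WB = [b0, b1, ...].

  0 | R B10 → L2 miss [-]
  1 | W B5 → L1 miss [D]
  2 | R B6 → L2 miss [-]
  3 | W B6 → L2 hit [D]
  4 | W B8 → L0 miss [D]
  5 | W B8 → L0 hit [D]
  6 | R B0 → L0 miss wb→B8 [-]
  7 | R B0 → L0 hit [-]
  8 | W B11 → L3 miss [D]
  9 | W B11 → L3 hit [D]
  10 | R B10 → L2 miss wb→B6 [-]

WB = [8, 6]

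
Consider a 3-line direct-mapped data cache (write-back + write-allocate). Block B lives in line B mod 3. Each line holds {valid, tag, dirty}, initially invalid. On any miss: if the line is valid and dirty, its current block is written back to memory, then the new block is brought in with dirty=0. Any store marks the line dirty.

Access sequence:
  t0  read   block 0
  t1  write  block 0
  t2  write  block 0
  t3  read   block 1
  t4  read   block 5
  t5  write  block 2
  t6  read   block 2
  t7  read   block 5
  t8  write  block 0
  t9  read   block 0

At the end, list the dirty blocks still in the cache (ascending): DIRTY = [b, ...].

DIRTY = [0]

0: R B0 -> L0 miss  d=-]
1: W B0 -> L0 hit  d=D]
2: W B0 -> L0 hit  d=D]
3: R B1 -> L1 miss  d=-]
4: R B5 -> L2 miss  d=-]
5: W B2 -> L2 miss  d=D]
6: R B2 -> L2 hit  d=D]
7: R B5 -> L2 miss wb->B2  d=-]
8: W B0 -> L0 hit  d=D]
9: R B0 -> L0 hit  d=D]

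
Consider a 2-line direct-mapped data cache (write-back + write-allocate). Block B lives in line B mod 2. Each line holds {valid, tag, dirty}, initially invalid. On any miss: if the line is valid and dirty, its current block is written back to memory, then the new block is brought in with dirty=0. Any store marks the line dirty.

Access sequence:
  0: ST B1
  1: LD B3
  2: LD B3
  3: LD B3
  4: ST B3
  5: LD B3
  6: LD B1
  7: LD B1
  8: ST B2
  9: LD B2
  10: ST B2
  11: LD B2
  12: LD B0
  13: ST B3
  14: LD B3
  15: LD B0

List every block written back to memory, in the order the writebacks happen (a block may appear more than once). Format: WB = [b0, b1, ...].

0: W B1 -> L1 miss  d=D]
1: R B3 -> L1 miss wb->B1  d=-]
2: R B3 -> L1 hit  d=-]
3: R B3 -> L1 hit  d=-]
4: W B3 -> L1 hit  d=D]
5: R B3 -> L1 hit  d=D]
6: R B1 -> L1 miss wb->B3  d=-]
7: R B1 -> L1 hit  d=-]
8: W B2 -> L0 miss  d=D]
9: R B2 -> L0 hit  d=D]
10: W B2 -> L0 hit  d=D]
11: R B2 -> L0 hit  d=D]
12: R B0 -> L0 miss wb->B2  d=-]
13: W B3 -> L1 miss  d=D]
14: R B3 -> L1 hit  d=D]
15: R B0 -> L0 hit  d=-]

WB = [1, 3, 2]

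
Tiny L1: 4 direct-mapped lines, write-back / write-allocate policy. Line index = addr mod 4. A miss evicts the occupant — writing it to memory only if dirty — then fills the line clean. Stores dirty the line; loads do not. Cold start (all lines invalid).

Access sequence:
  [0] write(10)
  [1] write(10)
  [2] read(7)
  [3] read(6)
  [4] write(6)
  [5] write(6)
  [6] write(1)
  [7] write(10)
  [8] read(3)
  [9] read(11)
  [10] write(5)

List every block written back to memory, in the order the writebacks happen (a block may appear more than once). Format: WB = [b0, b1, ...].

  0 | W B10 → L2 miss [D]
  1 | W B10 → L2 hit [D]
  2 | R B7 → L3 miss [-]
  3 | R B6 → L2 miss wb→B10 [-]
  4 | W B6 → L2 hit [D]
  5 | W B6 → L2 hit [D]
  6 | W B1 → L1 miss [D]
  7 | W B10 → L2 miss wb→B6 [D]
  8 | R B3 → L3 miss [-]
  9 | R B11 → L3 miss [-]
  10 | W B5 → L1 miss wb→B1 [D]

WB = [10, 6, 1]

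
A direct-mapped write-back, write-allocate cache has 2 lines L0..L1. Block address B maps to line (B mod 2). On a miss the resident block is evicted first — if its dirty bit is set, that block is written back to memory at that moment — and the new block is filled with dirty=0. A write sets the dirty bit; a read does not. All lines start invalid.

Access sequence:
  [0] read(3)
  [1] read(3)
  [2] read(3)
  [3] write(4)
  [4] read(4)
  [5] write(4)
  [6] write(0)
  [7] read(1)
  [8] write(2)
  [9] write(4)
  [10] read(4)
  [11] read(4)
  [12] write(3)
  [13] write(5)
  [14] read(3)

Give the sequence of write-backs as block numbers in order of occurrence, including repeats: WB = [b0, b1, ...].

0: R B3 → L1 miss [-]
1: R B3 → L1 hit [-]
2: R B3 → L1 hit [-]
3: W B4 → L0 miss [D]
4: R B4 → L0 hit [D]
5: W B4 → L0 hit [D]
6: W B0 → L0 miss wb→B4 [D]
7: R B1 → L1 miss [-]
8: W B2 → L0 miss wb→B0 [D]
9: W B4 → L0 miss wb→B2 [D]
10: R B4 → L0 hit [D]
11: R B4 → L0 hit [D]
12: W B3 → L1 miss [D]
13: W B5 → L1 miss wb→B3 [D]
14: R B3 → L1 miss wb→B5 [-]

WB = [4, 0, 2, 3, 5]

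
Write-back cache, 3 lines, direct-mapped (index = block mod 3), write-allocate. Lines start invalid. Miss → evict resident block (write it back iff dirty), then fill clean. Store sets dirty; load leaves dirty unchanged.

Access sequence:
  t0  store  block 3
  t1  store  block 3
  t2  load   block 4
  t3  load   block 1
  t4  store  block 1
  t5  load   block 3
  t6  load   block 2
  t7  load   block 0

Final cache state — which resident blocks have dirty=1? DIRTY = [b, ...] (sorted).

DIRTY = [1]

0: W B3 → L0 miss [D]
1: W B3 → L0 hit [D]
2: R B4 → L1 miss [-]
3: R B1 → L1 miss [-]
4: W B1 → L1 hit [D]
5: R B3 → L0 hit [D]
6: R B2 → L2 miss [-]
7: R B0 → L0 miss wb→B3 [-]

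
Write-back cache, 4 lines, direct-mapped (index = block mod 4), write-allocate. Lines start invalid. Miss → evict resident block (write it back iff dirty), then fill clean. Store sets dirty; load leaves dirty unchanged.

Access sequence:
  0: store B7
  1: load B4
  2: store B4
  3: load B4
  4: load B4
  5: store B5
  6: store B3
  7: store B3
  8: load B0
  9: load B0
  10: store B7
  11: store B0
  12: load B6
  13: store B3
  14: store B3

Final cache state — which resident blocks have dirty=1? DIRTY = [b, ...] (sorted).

DIRTY = [0, 3, 5]

0: W B7 → L3 miss [D]
1: R B4 → L0 miss [-]
2: W B4 → L0 hit [D]
3: R B4 → L0 hit [D]
4: R B4 → L0 hit [D]
5: W B5 → L1 miss [D]
6: W B3 → L3 miss wb→B7 [D]
7: W B3 → L3 hit [D]
8: R B0 → L0 miss wb→B4 [-]
9: R B0 → L0 hit [-]
10: W B7 → L3 miss wb→B3 [D]
11: W B0 → L0 hit [D]
12: R B6 → L2 miss [-]
13: W B3 → L3 miss wb→B7 [D]
14: W B3 → L3 hit [D]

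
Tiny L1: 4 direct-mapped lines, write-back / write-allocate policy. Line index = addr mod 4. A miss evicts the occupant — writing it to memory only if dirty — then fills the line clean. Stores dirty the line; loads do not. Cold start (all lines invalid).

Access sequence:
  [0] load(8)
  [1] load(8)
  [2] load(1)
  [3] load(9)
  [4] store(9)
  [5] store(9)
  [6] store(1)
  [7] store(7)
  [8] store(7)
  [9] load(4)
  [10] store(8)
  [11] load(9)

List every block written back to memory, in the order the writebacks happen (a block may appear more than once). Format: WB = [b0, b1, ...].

0: R B8 -> L0 miss  d=-]
1: R B8 -> L0 hit  d=-]
2: R B1 -> L1 miss  d=-]
3: R B9 -> L1 miss  d=-]
4: W B9 -> L1 hit  d=D]
5: W B9 -> L1 hit  d=D]
6: W B1 -> L1 miss wb->B9  d=D]
7: W B7 -> L3 miss  d=D]
8: W B7 -> L3 hit  d=D]
9: R B4 -> L0 miss  d=-]
10: W B8 -> L0 miss  d=D]
11: R B9 -> L1 miss wb->B1  d=-]

WB = [9, 1]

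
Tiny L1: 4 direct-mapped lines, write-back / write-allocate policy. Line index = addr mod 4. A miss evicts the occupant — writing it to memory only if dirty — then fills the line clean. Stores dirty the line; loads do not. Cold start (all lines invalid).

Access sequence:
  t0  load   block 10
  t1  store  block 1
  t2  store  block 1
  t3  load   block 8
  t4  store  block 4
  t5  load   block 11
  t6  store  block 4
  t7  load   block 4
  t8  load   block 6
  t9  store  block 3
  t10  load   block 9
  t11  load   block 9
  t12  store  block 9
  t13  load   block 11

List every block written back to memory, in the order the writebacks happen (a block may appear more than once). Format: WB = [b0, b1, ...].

0: R B10 -> L2 miss  d=-]
1: W B1 -> L1 miss  d=D]
2: W B1 -> L1 hit  d=D]
3: R B8 -> L0 miss  d=-]
4: W B4 -> L0 miss  d=D]
5: R B11 -> L3 miss  d=-]
6: W B4 -> L0 hit  d=D]
7: R B4 -> L0 hit  d=D]
8: R B6 -> L2 miss  d=-]
9: W B3 -> L3 miss  d=D]
10: R B9 -> L1 miss wb->B1  d=-]
11: R B9 -> L1 hit  d=-]
12: W B9 -> L1 hit  d=D]
13: R B11 -> L3 miss wb->B3  d=-]

WB = [1, 3]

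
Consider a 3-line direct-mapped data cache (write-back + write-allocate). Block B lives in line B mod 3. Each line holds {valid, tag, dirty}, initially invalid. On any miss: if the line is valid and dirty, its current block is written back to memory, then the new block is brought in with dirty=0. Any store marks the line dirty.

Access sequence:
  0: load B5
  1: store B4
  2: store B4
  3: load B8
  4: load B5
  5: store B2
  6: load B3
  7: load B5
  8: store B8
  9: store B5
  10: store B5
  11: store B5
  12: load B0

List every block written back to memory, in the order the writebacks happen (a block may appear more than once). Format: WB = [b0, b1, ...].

0: R B5 → L2 miss [-]
1: W B4 → L1 miss [D]
2: W B4 → L1 hit [D]
3: R B8 → L2 miss [-]
4: R B5 → L2 miss [-]
5: W B2 → L2 miss [D]
6: R B3 → L0 miss [-]
7: R B5 → L2 miss wb→B2 [-]
8: W B8 → L2 miss [D]
9: W B5 → L2 miss wb→B8 [D]
10: W B5 → L2 hit [D]
11: W B5 → L2 hit [D]
12: R B0 → L0 miss [-]

WB = [2, 8]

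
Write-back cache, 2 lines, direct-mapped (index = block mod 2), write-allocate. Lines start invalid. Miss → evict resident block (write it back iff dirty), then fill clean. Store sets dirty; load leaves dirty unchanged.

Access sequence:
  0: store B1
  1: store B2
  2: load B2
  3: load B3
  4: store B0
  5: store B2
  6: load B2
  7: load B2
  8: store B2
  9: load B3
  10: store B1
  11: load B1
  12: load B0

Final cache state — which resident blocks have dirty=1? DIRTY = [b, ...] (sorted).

DIRTY = [1]

0: W B1 -> L1 miss  d=D]
1: W B2 -> L0 miss  d=D]
2: R B2 -> L0 hit  d=D]
3: R B3 -> L1 miss wb->B1  d=-]
4: W B0 -> L0 miss wb->B2  d=D]
5: W B2 -> L0 miss wb->B0  d=D]
6: R B2 -> L0 hit  d=D]
7: R B2 -> L0 hit  d=D]
8: W B2 -> L0 hit  d=D]
9: R B3 -> L1 hit  d=-]
10: W B1 -> L1 miss  d=D]
11: R B1 -> L1 hit  d=D]
12: R B0 -> L0 miss wb->B2  d=-]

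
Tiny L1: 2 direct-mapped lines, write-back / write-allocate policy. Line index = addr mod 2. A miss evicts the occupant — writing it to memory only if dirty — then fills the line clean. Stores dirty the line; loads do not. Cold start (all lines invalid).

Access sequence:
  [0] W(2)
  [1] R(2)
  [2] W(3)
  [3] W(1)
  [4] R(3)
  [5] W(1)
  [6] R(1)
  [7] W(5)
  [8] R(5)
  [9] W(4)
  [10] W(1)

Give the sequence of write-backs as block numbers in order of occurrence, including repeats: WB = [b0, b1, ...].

0: W B2 -> L0 miss  d=D]
1: R B2 -> L0 hit  d=D]
2: W B3 -> L1 miss  d=D]
3: W B1 -> L1 miss wb->B3  d=D]
4: R B3 -> L1 miss wb->B1  d=-]
5: W B1 -> L1 miss  d=D]
6: R B1 -> L1 hit  d=D]
7: W B5 -> L1 miss wb->B1  d=D]
8: R B5 -> L1 hit  d=D]
9: W B4 -> L0 miss wb->B2  d=D]
10: W B1 -> L1 miss wb->B5  d=D]

WB = [3, 1, 1, 2, 5]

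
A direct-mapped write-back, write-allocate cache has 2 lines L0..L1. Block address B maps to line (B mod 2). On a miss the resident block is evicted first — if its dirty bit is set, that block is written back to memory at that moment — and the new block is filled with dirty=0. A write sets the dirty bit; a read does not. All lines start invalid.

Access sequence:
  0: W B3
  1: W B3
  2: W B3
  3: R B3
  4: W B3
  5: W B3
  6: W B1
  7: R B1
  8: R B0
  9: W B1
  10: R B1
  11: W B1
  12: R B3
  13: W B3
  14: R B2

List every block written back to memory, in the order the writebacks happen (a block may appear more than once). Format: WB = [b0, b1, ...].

WB = [3, 1]

0: W B3 → L1 miss [D]
1: W B3 → L1 hit [D]
2: W B3 → L1 hit [D]
3: R B3 → L1 hit [D]
4: W B3 → L1 hit [D]
5: W B3 → L1 hit [D]
6: W B1 → L1 miss wb→B3 [D]
7: R B1 → L1 hit [D]
8: R B0 → L0 miss [-]
9: W B1 → L1 hit [D]
10: R B1 → L1 hit [D]
11: W B1 → L1 hit [D]
12: R B3 → L1 miss wb→B1 [-]
13: W B3 → L1 hit [D]
14: R B2 → L0 miss [-]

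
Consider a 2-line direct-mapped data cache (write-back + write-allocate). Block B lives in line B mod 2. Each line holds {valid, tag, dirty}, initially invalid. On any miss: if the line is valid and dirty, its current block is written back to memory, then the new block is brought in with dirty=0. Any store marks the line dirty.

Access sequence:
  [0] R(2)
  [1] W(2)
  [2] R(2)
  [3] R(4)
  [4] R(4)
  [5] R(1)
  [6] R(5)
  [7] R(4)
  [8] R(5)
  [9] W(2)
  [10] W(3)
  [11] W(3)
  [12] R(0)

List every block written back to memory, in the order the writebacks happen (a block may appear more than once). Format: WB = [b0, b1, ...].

WB = [2, 2]

0: R B2 -> L0 miss  d=-]
1: W B2 -> L0 hit  d=D]
2: R B2 -> L0 hit  d=D]
3: R B4 -> L0 miss wb->B2  d=-]
4: R B4 -> L0 hit  d=-]
5: R B1 -> L1 miss  d=-]
6: R B5 -> L1 miss  d=-]
7: R B4 -> L0 hit  d=-]
8: R B5 -> L1 hit  d=-]
9: W B2 -> L0 miss  d=D]
10: W B3 -> L1 miss  d=D]
11: W B3 -> L1 hit  d=D]
12: R B0 -> L0 miss wb->B2  d=-]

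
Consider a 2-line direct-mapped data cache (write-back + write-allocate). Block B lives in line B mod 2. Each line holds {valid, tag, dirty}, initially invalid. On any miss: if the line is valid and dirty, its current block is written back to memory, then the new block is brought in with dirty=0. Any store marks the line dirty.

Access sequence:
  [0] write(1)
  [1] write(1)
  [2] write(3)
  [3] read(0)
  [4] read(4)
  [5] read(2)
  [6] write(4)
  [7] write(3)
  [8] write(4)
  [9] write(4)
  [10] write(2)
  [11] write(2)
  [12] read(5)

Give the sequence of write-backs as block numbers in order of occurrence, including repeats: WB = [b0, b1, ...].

WB = [1, 4, 3]

0: W B1 → L1 miss [D]
1: W B1 → L1 hit [D]
2: W B3 → L1 miss wb→B1 [D]
3: R B0 → L0 miss [-]
4: R B4 → L0 miss [-]
5: R B2 → L0 miss [-]
6: W B4 → L0 miss [D]
7: W B3 → L1 hit [D]
8: W B4 → L0 hit [D]
9: W B4 → L0 hit [D]
10: W B2 → L0 miss wb→B4 [D]
11: W B2 → L0 hit [D]
12: R B5 → L1 miss wb→B3 [-]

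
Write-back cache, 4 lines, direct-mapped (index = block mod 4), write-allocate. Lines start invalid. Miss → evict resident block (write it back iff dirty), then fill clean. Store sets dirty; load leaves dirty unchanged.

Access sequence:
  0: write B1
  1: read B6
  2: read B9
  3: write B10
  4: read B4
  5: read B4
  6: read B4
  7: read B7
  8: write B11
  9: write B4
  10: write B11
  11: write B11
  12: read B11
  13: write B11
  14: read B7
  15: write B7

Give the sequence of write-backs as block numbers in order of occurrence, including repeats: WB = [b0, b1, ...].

WB = [1, 11]

  0 | W B1 → L1 miss [D]
  1 | R B6 → L2 miss [-]
  2 | R B9 → L1 miss wb→B1 [-]
  3 | W B10 → L2 miss [D]
  4 | R B4 → L0 miss [-]
  5 | R B4 → L0 hit [-]
  6 | R B4 → L0 hit [-]
  7 | R B7 → L3 miss [-]
  8 | W B11 → L3 miss [D]
  9 | W B4 → L0 hit [D]
  10 | W B11 → L3 hit [D]
  11 | W B11 → L3 hit [D]
  12 | R B11 → L3 hit [D]
  13 | W B11 → L3 hit [D]
  14 | R B7 → L3 miss wb→B11 [-]
  15 | W B7 → L3 hit [D]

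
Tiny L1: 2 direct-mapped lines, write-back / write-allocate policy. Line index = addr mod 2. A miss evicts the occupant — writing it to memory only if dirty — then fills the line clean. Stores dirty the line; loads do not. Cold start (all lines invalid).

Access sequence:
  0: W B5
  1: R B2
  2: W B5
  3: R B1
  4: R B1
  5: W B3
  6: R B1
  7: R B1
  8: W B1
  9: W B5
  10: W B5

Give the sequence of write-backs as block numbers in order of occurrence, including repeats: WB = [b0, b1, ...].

WB = [5, 3, 1]

  0 | W B5 → L1 miss [D]
  1 | R B2 → L0 miss [-]
  2 | W B5 → L1 hit [D]
  3 | R B1 → L1 miss wb→B5 [-]
  4 | R B1 → L1 hit [-]
  5 | W B3 → L1 miss [D]
  6 | R B1 → L1 miss wb→B3 [-]
  7 | R B1 → L1 hit [-]
  8 | W B1 → L1 hit [D]
  9 | W B5 → L1 miss wb→B1 [D]
  10 | W B5 → L1 hit [D]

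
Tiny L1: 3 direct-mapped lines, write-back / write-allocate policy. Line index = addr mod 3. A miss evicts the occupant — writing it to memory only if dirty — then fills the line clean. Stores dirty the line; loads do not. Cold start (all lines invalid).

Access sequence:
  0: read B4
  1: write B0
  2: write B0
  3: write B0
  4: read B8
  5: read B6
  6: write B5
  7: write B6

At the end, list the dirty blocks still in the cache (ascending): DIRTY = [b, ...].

DIRTY = [5, 6]

0: R B4 -> L1 miss  d=-]
1: W B0 -> L0 miss  d=D]
2: W B0 -> L0 hit  d=D]
3: W B0 -> L0 hit  d=D]
4: R B8 -> L2 miss  d=-]
5: R B6 -> L0 miss wb->B0  d=-]
6: W B5 -> L2 miss  d=D]
7: W B6 -> L0 hit  d=D]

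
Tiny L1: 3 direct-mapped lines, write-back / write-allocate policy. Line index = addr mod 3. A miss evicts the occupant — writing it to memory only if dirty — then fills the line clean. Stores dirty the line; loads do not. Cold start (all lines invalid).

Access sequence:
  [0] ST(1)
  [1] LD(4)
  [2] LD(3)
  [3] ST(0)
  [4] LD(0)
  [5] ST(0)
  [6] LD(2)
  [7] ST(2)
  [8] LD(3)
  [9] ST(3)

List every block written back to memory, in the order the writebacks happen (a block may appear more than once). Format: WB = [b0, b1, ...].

WB = [1, 0]

  0 | W B1 → L1 miss [D]
  1 | R B4 → L1 miss wb→B1 [-]
  2 | R B3 → L0 miss [-]
  3 | W B0 → L0 miss [D]
  4 | R B0 → L0 hit [D]
  5 | W B0 → L0 hit [D]
  6 | R B2 → L2 miss [-]
  7 | W B2 → L2 hit [D]
  8 | R B3 → L0 miss wb→B0 [-]
  9 | W B3 → L0 hit [D]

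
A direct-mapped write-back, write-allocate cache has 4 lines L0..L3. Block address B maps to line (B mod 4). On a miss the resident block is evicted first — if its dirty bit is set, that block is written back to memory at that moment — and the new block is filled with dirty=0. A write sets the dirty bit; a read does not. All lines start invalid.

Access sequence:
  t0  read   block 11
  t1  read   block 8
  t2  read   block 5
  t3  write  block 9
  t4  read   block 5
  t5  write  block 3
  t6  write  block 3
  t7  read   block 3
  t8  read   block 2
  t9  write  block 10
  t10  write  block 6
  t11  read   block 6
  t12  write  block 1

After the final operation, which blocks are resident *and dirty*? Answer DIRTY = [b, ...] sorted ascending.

DIRTY = [1, 3, 6]

0: R B11 → L3 miss [-]
1: R B8 → L0 miss [-]
2: R B5 → L1 miss [-]
3: W B9 → L1 miss [D]
4: R B5 → L1 miss wb→B9 [-]
5: W B3 → L3 miss [D]
6: W B3 → L3 hit [D]
7: R B3 → L3 hit [D]
8: R B2 → L2 miss [-]
9: W B10 → L2 miss [D]
10: W B6 → L2 miss wb→B10 [D]
11: R B6 → L2 hit [D]
12: W B1 → L1 miss [D]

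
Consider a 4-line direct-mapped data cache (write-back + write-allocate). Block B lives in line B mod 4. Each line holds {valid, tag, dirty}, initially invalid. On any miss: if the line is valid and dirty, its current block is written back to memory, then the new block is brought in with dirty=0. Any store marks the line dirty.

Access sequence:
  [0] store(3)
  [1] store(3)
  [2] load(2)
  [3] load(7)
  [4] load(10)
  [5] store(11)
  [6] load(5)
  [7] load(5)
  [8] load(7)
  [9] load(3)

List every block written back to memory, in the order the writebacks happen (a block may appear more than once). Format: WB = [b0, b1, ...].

  0 | W B3 → L3 miss [D]
  1 | W B3 → L3 hit [D]
  2 | R B2 → L2 miss [-]
  3 | R B7 → L3 miss wb→B3 [-]
  4 | R B10 → L2 miss [-]
  5 | W B11 → L3 miss [D]
  6 | R B5 → L1 miss [-]
  7 | R B5 → L1 hit [-]
  8 | R B7 → L3 miss wb→B11 [-]
  9 | R B3 → L3 miss [-]

WB = [3, 11]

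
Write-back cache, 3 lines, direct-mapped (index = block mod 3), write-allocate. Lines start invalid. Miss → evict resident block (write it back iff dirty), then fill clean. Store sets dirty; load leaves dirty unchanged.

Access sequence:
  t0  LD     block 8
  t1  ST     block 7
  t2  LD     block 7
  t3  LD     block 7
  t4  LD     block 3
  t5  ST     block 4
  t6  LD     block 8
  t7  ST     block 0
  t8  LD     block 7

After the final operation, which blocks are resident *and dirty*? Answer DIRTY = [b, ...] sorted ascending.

0: R B8 → L2 miss [-]
1: W B7 → L1 miss [D]
2: R B7 → L1 hit [D]
3: R B7 → L1 hit [D]
4: R B3 → L0 miss [-]
5: W B4 → L1 miss wb→B7 [D]
6: R B8 → L2 hit [-]
7: W B0 → L0 miss [D]
8: R B7 → L1 miss wb→B4 [-]

DIRTY = [0]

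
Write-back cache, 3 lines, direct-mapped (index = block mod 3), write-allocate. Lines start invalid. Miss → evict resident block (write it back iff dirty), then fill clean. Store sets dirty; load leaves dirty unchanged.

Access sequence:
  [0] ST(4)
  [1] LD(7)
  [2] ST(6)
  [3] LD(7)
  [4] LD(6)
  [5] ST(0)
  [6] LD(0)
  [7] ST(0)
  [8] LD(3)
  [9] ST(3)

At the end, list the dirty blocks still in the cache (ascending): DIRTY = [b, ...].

DIRTY = [3]

0: W B4 → L1 miss [D]
1: R B7 → L1 miss wb→B4 [-]
2: W B6 → L0 miss [D]
3: R B7 → L1 hit [-]
4: R B6 → L0 hit [D]
5: W B0 → L0 miss wb→B6 [D]
6: R B0 → L0 hit [D]
7: W B0 → L0 hit [D]
8: R B3 → L0 miss wb→B0 [-]
9: W B3 → L0 hit [D]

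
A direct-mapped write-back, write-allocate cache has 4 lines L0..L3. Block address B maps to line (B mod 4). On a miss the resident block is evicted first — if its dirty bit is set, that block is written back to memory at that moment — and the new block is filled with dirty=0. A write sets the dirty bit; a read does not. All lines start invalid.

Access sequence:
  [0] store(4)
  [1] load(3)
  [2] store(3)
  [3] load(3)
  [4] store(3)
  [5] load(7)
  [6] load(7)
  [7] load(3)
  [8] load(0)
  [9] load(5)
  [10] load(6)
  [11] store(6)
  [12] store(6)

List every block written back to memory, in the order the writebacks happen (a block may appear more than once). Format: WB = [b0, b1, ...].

WB = [3, 4]

  0 | W B4 → L0 miss [D]
  1 | R B3 → L3 miss [-]
  2 | W B3 → L3 hit [D]
  3 | R B3 → L3 hit [D]
  4 | W B3 → L3 hit [D]
  5 | R B7 → L3 miss wb→B3 [-]
  6 | R B7 → L3 hit [-]
  7 | R B3 → L3 miss [-]
  8 | R B0 → L0 miss wb→B4 [-]
  9 | R B5 → L1 miss [-]
  10 | R B6 → L2 miss [-]
  11 | W B6 → L2 hit [D]
  12 | W B6 → L2 hit [D]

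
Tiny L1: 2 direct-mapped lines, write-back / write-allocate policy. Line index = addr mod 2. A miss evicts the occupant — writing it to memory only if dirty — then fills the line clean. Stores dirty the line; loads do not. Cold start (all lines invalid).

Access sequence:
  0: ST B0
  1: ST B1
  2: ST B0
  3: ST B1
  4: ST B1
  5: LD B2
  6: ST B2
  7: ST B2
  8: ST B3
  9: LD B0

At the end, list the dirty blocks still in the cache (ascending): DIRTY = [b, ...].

DIRTY = [3]

0: W B0 → L0 miss [D]
1: W B1 → L1 miss [D]
2: W B0 → L0 hit [D]
3: W B1 → L1 hit [D]
4: W B1 → L1 hit [D]
5: R B2 → L0 miss wb→B0 [-]
6: W B2 → L0 hit [D]
7: W B2 → L0 hit [D]
8: W B3 → L1 miss wb→B1 [D]
9: R B0 → L0 miss wb→B2 [-]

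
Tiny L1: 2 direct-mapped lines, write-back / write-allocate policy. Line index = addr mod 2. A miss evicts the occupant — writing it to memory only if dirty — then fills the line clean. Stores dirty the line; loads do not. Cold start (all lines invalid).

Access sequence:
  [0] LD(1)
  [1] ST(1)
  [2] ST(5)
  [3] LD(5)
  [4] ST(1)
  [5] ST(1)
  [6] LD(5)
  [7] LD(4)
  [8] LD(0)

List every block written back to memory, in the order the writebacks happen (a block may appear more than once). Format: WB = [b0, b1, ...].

0: R B1 -> L1 miss  d=-]
1: W B1 -> L1 hit  d=D]
2: W B5 -> L1 miss wb->B1  d=D]
3: R B5 -> L1 hit  d=D]
4: W B1 -> L1 miss wb->B5  d=D]
5: W B1 -> L1 hit  d=D]
6: R B5 -> L1 miss wb->B1  d=-]
7: R B4 -> L0 miss  d=-]
8: R B0 -> L0 miss  d=-]

WB = [1, 5, 1]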